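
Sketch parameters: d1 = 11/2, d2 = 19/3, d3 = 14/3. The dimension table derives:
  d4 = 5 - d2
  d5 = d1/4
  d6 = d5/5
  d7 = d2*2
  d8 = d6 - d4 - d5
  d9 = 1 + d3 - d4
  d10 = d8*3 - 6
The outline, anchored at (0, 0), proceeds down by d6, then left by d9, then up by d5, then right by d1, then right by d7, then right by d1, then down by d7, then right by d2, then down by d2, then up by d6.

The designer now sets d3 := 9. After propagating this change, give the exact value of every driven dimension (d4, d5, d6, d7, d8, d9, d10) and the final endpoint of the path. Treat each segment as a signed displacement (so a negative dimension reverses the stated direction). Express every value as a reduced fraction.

Apply edit: d3 := 9
  d4 = 5 - d2 = -4/3
  d5 = d1/4 = 11/8
  d6 = d5/5 = 11/40
  d7 = d2*2 = 38/3
  d8 = d6 - d4 - d5 = 7/30
  d9 = 1 + d3 - d4 = 34/3
  d10 = d8*3 - 6 = -53/10
Walk from origin (0, 0):
  seg 1: down by d6 = 11/40 → (0, -11/40)
  seg 2: left by d9 = 34/3 → (-34/3, -11/40)
  seg 3: up by d5 = 11/8 → (-34/3, 11/10)
  seg 4: right by d1 = 11/2 → (-35/6, 11/10)
  seg 5: right by d7 = 38/3 → (41/6, 11/10)
  seg 6: right by d1 = 11/2 → (37/3, 11/10)
  seg 7: down by d7 = 38/3 → (37/3, -347/30)
  seg 8: right by d2 = 19/3 → (56/3, -347/30)
  seg 9: down by d2 = 19/3 → (56/3, -179/10)
  seg 10: up by d6 = 11/40 → (56/3, -141/8)

d4 = -4/3
d5 = 11/8
d6 = 11/40
d7 = 38/3
d8 = 7/30
d9 = 34/3
d10 = -53/10
endpoint = (56/3, -141/8)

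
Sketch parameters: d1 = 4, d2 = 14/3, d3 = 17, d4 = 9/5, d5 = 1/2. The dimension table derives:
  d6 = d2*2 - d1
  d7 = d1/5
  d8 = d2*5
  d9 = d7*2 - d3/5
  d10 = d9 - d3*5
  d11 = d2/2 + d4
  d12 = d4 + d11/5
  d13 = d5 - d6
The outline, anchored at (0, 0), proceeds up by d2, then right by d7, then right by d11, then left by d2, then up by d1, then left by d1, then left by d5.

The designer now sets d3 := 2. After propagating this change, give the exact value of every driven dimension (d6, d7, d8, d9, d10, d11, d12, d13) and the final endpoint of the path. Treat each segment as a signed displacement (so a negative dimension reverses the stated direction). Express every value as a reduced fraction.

d6 = 16/3
d7 = 4/5
d8 = 70/3
d9 = 6/5
d10 = -44/5
d11 = 62/15
d12 = 197/75
d13 = -29/6
endpoint = (-127/30, 26/3)

Apply edit: d3 := 2
  d6 = d2*2 - d1 = 16/3
  d7 = d1/5 = 4/5
  d8 = d2*5 = 70/3
  d9 = d7*2 - d3/5 = 6/5
  d10 = d9 - d3*5 = -44/5
  d11 = d2/2 + d4 = 62/15
  d12 = d4 + d11/5 = 197/75
  d13 = d5 - d6 = -29/6
Walk from origin (0, 0):
  seg 1: up by d2 = 14/3 → (0, 14/3)
  seg 2: right by d7 = 4/5 → (4/5, 14/3)
  seg 3: right by d11 = 62/15 → (74/15, 14/3)
  seg 4: left by d2 = 14/3 → (4/15, 14/3)
  seg 5: up by d1 = 4 → (4/15, 26/3)
  seg 6: left by d1 = 4 → (-56/15, 26/3)
  seg 7: left by d5 = 1/2 → (-127/30, 26/3)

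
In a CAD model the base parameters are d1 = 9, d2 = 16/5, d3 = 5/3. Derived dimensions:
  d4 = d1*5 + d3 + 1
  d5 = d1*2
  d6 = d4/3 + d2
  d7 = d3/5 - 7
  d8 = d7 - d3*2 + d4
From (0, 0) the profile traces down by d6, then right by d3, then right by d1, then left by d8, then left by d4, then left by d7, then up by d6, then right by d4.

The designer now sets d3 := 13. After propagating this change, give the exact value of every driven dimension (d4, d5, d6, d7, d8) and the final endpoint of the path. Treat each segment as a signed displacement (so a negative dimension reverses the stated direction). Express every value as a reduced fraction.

Apply edit: d3 := 13
  d4 = d1*5 + d3 + 1 = 59
  d5 = d1*2 = 18
  d6 = d4/3 + d2 = 343/15
  d7 = d3/5 - 7 = -22/5
  d8 = d7 - d3*2 + d4 = 143/5
Walk from origin (0, 0):
  seg 1: down by d6 = 343/15 → (0, -343/15)
  seg 2: right by d3 = 13 → (13, -343/15)
  seg 3: right by d1 = 9 → (22, -343/15)
  seg 4: left by d8 = 143/5 → (-33/5, -343/15)
  seg 5: left by d4 = 59 → (-328/5, -343/15)
  seg 6: left by d7 = -22/5 → (-306/5, -343/15)
  seg 7: up by d6 = 343/15 → (-306/5, 0)
  seg 8: right by d4 = 59 → (-11/5, 0)

d4 = 59
d5 = 18
d6 = 343/15
d7 = -22/5
d8 = 143/5
endpoint = (-11/5, 0)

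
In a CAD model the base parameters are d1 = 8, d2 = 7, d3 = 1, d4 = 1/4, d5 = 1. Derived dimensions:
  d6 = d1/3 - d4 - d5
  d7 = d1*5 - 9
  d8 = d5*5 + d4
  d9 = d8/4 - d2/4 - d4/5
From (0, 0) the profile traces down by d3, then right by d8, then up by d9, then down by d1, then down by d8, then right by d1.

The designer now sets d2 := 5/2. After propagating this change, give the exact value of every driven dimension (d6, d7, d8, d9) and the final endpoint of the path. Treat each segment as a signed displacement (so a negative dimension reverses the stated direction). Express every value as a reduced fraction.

d6 = 17/12
d7 = 31
d8 = 21/4
d9 = 51/80
endpoint = (53/4, -1089/80)

Apply edit: d2 := 5/2
  d6 = d1/3 - d4 - d5 = 17/12
  d7 = d1*5 - 9 = 31
  d8 = d5*5 + d4 = 21/4
  d9 = d8/4 - d2/4 - d4/5 = 51/80
Walk from origin (0, 0):
  seg 1: down by d3 = 1 → (0, -1)
  seg 2: right by d8 = 21/4 → (21/4, -1)
  seg 3: up by d9 = 51/80 → (21/4, -29/80)
  seg 4: down by d1 = 8 → (21/4, -669/80)
  seg 5: down by d8 = 21/4 → (21/4, -1089/80)
  seg 6: right by d1 = 8 → (53/4, -1089/80)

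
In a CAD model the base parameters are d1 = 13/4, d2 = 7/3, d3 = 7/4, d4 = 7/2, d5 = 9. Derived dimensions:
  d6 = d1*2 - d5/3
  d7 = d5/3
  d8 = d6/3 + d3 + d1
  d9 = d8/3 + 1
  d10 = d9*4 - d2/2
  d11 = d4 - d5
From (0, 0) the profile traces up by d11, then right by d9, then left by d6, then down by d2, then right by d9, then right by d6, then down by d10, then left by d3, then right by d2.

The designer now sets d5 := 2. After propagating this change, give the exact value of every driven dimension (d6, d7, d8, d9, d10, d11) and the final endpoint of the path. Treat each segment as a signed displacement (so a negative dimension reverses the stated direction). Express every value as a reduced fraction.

d6 = 35/6
d7 = 2/3
d8 = 125/18
d9 = 179/54
d10 = 653/54
d11 = 3/2
endpoint = (779/108, -349/27)

Apply edit: d5 := 2
  d6 = d1*2 - d5/3 = 35/6
  d7 = d5/3 = 2/3
  d8 = d6/3 + d3 + d1 = 125/18
  d9 = d8/3 + 1 = 179/54
  d10 = d9*4 - d2/2 = 653/54
  d11 = d4 - d5 = 3/2
Walk from origin (0, 0):
  seg 1: up by d11 = 3/2 → (0, 3/2)
  seg 2: right by d9 = 179/54 → (179/54, 3/2)
  seg 3: left by d6 = 35/6 → (-68/27, 3/2)
  seg 4: down by d2 = 7/3 → (-68/27, -5/6)
  seg 5: right by d9 = 179/54 → (43/54, -5/6)
  seg 6: right by d6 = 35/6 → (179/27, -5/6)
  seg 7: down by d10 = 653/54 → (179/27, -349/27)
  seg 8: left by d3 = 7/4 → (527/108, -349/27)
  seg 9: right by d2 = 7/3 → (779/108, -349/27)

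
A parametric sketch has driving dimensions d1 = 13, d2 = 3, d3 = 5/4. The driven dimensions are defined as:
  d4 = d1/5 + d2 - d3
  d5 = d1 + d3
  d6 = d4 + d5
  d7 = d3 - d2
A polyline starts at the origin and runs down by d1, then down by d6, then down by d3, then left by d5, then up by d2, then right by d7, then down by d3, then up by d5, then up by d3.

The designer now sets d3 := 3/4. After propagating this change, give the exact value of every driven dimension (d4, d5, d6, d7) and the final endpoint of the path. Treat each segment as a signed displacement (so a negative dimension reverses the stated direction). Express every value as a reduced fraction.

Apply edit: d3 := 3/4
  d4 = d1/5 + d2 - d3 = 97/20
  d5 = d1 + d3 = 55/4
  d6 = d4 + d5 = 93/5
  d7 = d3 - d2 = -9/4
Walk from origin (0, 0):
  seg 1: down by d1 = 13 → (0, -13)
  seg 2: down by d6 = 93/5 → (0, -158/5)
  seg 3: down by d3 = 3/4 → (0, -647/20)
  seg 4: left by d5 = 55/4 → (-55/4, -647/20)
  seg 5: up by d2 = 3 → (-55/4, -587/20)
  seg 6: right by d7 = -9/4 → (-16, -587/20)
  seg 7: down by d3 = 3/4 → (-16, -301/10)
  seg 8: up by d5 = 55/4 → (-16, -327/20)
  seg 9: up by d3 = 3/4 → (-16, -78/5)

d4 = 97/20
d5 = 55/4
d6 = 93/5
d7 = -9/4
endpoint = (-16, -78/5)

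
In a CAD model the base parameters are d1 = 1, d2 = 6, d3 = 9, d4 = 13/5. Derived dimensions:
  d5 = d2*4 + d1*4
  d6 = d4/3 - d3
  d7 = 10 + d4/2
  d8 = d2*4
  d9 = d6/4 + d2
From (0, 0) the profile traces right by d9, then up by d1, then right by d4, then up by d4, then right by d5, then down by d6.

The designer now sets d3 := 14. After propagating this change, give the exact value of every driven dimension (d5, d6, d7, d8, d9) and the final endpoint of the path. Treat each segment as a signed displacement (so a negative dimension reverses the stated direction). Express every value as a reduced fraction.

Apply edit: d3 := 14
  d5 = d2*4 + d1*4 = 28
  d6 = d4/3 - d3 = -197/15
  d7 = 10 + d4/2 = 113/10
  d8 = d2*4 = 24
  d9 = d6/4 + d2 = 163/60
Walk from origin (0, 0):
  seg 1: right by d9 = 163/60 → (163/60, 0)
  seg 2: up by d1 = 1 → (163/60, 1)
  seg 3: right by d4 = 13/5 → (319/60, 1)
  seg 4: up by d4 = 13/5 → (319/60, 18/5)
  seg 5: right by d5 = 28 → (1999/60, 18/5)
  seg 6: down by d6 = -197/15 → (1999/60, 251/15)

d5 = 28
d6 = -197/15
d7 = 113/10
d8 = 24
d9 = 163/60
endpoint = (1999/60, 251/15)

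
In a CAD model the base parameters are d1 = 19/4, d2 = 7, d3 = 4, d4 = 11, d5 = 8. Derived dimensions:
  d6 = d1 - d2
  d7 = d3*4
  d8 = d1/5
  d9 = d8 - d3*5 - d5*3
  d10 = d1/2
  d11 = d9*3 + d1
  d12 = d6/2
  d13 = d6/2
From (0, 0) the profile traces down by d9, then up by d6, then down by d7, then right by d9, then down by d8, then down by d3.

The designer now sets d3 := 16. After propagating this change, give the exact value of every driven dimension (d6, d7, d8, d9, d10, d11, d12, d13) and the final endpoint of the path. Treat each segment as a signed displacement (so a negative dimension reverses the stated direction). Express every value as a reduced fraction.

d6 = -9/4
d7 = 64
d8 = 19/20
d9 = -2061/20
d10 = 19/8
d11 = -1522/5
d12 = -9/8
d13 = -9/8
endpoint = (-2061/20, 397/20)

Apply edit: d3 := 16
  d6 = d1 - d2 = -9/4
  d7 = d3*4 = 64
  d8 = d1/5 = 19/20
  d9 = d8 - d3*5 - d5*3 = -2061/20
  d10 = d1/2 = 19/8
  d11 = d9*3 + d1 = -1522/5
  d12 = d6/2 = -9/8
  d13 = d6/2 = -9/8
Walk from origin (0, 0):
  seg 1: down by d9 = -2061/20 → (0, 2061/20)
  seg 2: up by d6 = -9/4 → (0, 504/5)
  seg 3: down by d7 = 64 → (0, 184/5)
  seg 4: right by d9 = -2061/20 → (-2061/20, 184/5)
  seg 5: down by d8 = 19/20 → (-2061/20, 717/20)
  seg 6: down by d3 = 16 → (-2061/20, 397/20)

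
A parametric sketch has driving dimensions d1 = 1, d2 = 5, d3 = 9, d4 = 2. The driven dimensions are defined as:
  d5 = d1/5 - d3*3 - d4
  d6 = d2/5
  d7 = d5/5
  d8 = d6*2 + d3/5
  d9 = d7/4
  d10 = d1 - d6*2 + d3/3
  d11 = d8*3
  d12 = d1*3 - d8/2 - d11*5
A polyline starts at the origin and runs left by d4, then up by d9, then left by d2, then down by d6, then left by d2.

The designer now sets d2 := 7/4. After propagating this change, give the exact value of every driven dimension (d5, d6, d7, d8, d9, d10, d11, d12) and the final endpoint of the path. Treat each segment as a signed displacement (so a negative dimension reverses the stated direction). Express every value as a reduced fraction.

Apply edit: d2 := 7/4
  d5 = d1/5 - d3*3 - d4 = -144/5
  d6 = d2/5 = 7/20
  d7 = d5/5 = -144/25
  d8 = d6*2 + d3/5 = 5/2
  d9 = d7/4 = -36/25
  d10 = d1 - d6*2 + d3/3 = 33/10
  d11 = d8*3 = 15/2
  d12 = d1*3 - d8/2 - d11*5 = -143/4
Walk from origin (0, 0):
  seg 1: left by d4 = 2 → (-2, 0)
  seg 2: up by d9 = -36/25 → (-2, -36/25)
  seg 3: left by d2 = 7/4 → (-15/4, -36/25)
  seg 4: down by d6 = 7/20 → (-15/4, -179/100)
  seg 5: left by d2 = 7/4 → (-11/2, -179/100)

d5 = -144/5
d6 = 7/20
d7 = -144/25
d8 = 5/2
d9 = -36/25
d10 = 33/10
d11 = 15/2
d12 = -143/4
endpoint = (-11/2, -179/100)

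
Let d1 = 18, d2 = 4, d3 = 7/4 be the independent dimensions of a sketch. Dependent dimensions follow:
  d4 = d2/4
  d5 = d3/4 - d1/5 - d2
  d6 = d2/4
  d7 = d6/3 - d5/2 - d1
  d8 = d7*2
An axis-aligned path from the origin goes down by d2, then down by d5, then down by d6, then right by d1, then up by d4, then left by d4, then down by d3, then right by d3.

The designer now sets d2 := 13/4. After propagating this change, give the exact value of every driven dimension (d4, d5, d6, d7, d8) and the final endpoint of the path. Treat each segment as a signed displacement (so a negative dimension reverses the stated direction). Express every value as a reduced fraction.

d4 = 13/16
d5 = -513/80
d6 = 13/16
d7 = -6971/480
d8 = -6971/240
endpoint = (303/16, 113/80)

Apply edit: d2 := 13/4
  d4 = d2/4 = 13/16
  d5 = d3/4 - d1/5 - d2 = -513/80
  d6 = d2/4 = 13/16
  d7 = d6/3 - d5/2 - d1 = -6971/480
  d8 = d7*2 = -6971/240
Walk from origin (0, 0):
  seg 1: down by d2 = 13/4 → (0, -13/4)
  seg 2: down by d5 = -513/80 → (0, 253/80)
  seg 3: down by d6 = 13/16 → (0, 47/20)
  seg 4: right by d1 = 18 → (18, 47/20)
  seg 5: up by d4 = 13/16 → (18, 253/80)
  seg 6: left by d4 = 13/16 → (275/16, 253/80)
  seg 7: down by d3 = 7/4 → (275/16, 113/80)
  seg 8: right by d3 = 7/4 → (303/16, 113/80)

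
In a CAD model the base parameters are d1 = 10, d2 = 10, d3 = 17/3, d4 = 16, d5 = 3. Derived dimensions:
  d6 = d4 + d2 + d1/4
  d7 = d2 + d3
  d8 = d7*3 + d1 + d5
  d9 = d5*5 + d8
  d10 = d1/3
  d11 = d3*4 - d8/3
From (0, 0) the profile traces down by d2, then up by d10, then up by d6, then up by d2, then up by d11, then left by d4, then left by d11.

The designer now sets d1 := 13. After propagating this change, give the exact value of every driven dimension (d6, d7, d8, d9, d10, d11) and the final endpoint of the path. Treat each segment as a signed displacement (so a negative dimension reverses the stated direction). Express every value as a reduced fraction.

Apply edit: d1 := 13
  d6 = d4 + d2 + d1/4 = 117/4
  d7 = d2 + d3 = 47/3
  d8 = d7*3 + d1 + d5 = 63
  d9 = d5*5 + d8 = 78
  d10 = d1/3 = 13/3
  d11 = d3*4 - d8/3 = 5/3
Walk from origin (0, 0):
  seg 1: down by d2 = 10 → (0, -10)
  seg 2: up by d10 = 13/3 → (0, -17/3)
  seg 3: up by d6 = 117/4 → (0, 283/12)
  seg 4: up by d2 = 10 → (0, 403/12)
  seg 5: up by d11 = 5/3 → (0, 141/4)
  seg 6: left by d4 = 16 → (-16, 141/4)
  seg 7: left by d11 = 5/3 → (-53/3, 141/4)

d6 = 117/4
d7 = 47/3
d8 = 63
d9 = 78
d10 = 13/3
d11 = 5/3
endpoint = (-53/3, 141/4)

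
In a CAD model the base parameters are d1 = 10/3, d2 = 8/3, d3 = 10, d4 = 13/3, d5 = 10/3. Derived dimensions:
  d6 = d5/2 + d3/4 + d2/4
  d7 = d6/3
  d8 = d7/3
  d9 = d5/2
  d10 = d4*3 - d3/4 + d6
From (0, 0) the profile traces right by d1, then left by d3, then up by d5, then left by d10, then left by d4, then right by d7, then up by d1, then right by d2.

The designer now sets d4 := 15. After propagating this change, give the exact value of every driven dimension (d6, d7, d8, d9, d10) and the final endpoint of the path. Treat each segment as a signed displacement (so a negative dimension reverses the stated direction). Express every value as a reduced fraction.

d6 = 29/6
d7 = 29/18
d8 = 29/54
d9 = 5/3
d10 = 142/3
endpoint = (-1165/18, 20/3)

Apply edit: d4 := 15
  d6 = d5/2 + d3/4 + d2/4 = 29/6
  d7 = d6/3 = 29/18
  d8 = d7/3 = 29/54
  d9 = d5/2 = 5/3
  d10 = d4*3 - d3/4 + d6 = 142/3
Walk from origin (0, 0):
  seg 1: right by d1 = 10/3 → (10/3, 0)
  seg 2: left by d3 = 10 → (-20/3, 0)
  seg 3: up by d5 = 10/3 → (-20/3, 10/3)
  seg 4: left by d10 = 142/3 → (-54, 10/3)
  seg 5: left by d4 = 15 → (-69, 10/3)
  seg 6: right by d7 = 29/18 → (-1213/18, 10/3)
  seg 7: up by d1 = 10/3 → (-1213/18, 20/3)
  seg 8: right by d2 = 8/3 → (-1165/18, 20/3)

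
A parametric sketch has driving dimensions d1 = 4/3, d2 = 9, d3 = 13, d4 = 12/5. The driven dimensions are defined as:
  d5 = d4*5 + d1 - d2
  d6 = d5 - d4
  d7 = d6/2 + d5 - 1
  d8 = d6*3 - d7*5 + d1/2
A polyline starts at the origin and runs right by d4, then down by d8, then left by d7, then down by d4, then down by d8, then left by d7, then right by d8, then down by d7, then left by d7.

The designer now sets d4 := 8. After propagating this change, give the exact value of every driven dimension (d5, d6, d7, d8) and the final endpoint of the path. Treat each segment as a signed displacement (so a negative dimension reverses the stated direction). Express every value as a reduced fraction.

d5 = 97/3
d6 = 73/3
d7 = 87/2
d8 = -863/6
endpoint = (-799/3, 1417/6)

Apply edit: d4 := 8
  d5 = d4*5 + d1 - d2 = 97/3
  d6 = d5 - d4 = 73/3
  d7 = d6/2 + d5 - 1 = 87/2
  d8 = d6*3 - d7*5 + d1/2 = -863/6
Walk from origin (0, 0):
  seg 1: right by d4 = 8 → (8, 0)
  seg 2: down by d8 = -863/6 → (8, 863/6)
  seg 3: left by d7 = 87/2 → (-71/2, 863/6)
  seg 4: down by d4 = 8 → (-71/2, 815/6)
  seg 5: down by d8 = -863/6 → (-71/2, 839/3)
  seg 6: left by d7 = 87/2 → (-79, 839/3)
  seg 7: right by d8 = -863/6 → (-1337/6, 839/3)
  seg 8: down by d7 = 87/2 → (-1337/6, 1417/6)
  seg 9: left by d7 = 87/2 → (-799/3, 1417/6)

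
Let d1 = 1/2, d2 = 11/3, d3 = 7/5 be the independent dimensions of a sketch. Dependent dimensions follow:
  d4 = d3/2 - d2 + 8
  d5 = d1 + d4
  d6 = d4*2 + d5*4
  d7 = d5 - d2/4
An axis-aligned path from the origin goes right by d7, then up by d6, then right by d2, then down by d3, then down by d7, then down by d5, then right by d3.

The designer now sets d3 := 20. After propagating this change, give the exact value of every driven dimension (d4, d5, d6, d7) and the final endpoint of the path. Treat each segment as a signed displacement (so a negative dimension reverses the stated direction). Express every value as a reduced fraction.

d4 = 43/3
d5 = 89/6
d6 = 88
d7 = 167/12
endpoint = (451/12, 157/4)

Apply edit: d3 := 20
  d4 = d3/2 - d2 + 8 = 43/3
  d5 = d1 + d4 = 89/6
  d6 = d4*2 + d5*4 = 88
  d7 = d5 - d2/4 = 167/12
Walk from origin (0, 0):
  seg 1: right by d7 = 167/12 → (167/12, 0)
  seg 2: up by d6 = 88 → (167/12, 88)
  seg 3: right by d2 = 11/3 → (211/12, 88)
  seg 4: down by d3 = 20 → (211/12, 68)
  seg 5: down by d7 = 167/12 → (211/12, 649/12)
  seg 6: down by d5 = 89/6 → (211/12, 157/4)
  seg 7: right by d3 = 20 → (451/12, 157/4)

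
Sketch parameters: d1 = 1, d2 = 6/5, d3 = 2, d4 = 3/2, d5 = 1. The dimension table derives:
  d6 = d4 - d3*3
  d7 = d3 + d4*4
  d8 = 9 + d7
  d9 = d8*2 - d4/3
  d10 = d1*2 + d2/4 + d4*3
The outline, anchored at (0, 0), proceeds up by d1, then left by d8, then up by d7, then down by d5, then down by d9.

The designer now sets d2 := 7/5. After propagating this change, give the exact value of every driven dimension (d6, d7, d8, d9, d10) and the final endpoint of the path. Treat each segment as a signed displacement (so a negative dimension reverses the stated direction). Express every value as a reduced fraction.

Apply edit: d2 := 7/5
  d6 = d4 - d3*3 = -9/2
  d7 = d3 + d4*4 = 8
  d8 = 9 + d7 = 17
  d9 = d8*2 - d4/3 = 67/2
  d10 = d1*2 + d2/4 + d4*3 = 137/20
Walk from origin (0, 0):
  seg 1: up by d1 = 1 → (0, 1)
  seg 2: left by d8 = 17 → (-17, 1)
  seg 3: up by d7 = 8 → (-17, 9)
  seg 4: down by d5 = 1 → (-17, 8)
  seg 5: down by d9 = 67/2 → (-17, -51/2)

d6 = -9/2
d7 = 8
d8 = 17
d9 = 67/2
d10 = 137/20
endpoint = (-17, -51/2)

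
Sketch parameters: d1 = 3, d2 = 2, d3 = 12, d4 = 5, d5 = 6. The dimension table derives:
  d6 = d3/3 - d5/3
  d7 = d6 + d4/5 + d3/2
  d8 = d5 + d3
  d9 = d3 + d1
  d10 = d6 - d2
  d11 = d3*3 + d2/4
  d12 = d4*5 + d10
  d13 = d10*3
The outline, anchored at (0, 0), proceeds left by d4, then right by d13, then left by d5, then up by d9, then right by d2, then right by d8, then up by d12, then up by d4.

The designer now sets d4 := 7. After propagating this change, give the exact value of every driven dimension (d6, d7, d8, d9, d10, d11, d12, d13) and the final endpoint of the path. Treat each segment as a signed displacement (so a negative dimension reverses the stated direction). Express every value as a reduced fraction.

Apply edit: d4 := 7
  d6 = d3/3 - d5/3 = 2
  d7 = d6 + d4/5 + d3/2 = 47/5
  d8 = d5 + d3 = 18
  d9 = d3 + d1 = 15
  d10 = d6 - d2 = 0
  d11 = d3*3 + d2/4 = 73/2
  d12 = d4*5 + d10 = 35
  d13 = d10*3 = 0
Walk from origin (0, 0):
  seg 1: left by d4 = 7 → (-7, 0)
  seg 2: right by d13 = 0 → (-7, 0)
  seg 3: left by d5 = 6 → (-13, 0)
  seg 4: up by d9 = 15 → (-13, 15)
  seg 5: right by d2 = 2 → (-11, 15)
  seg 6: right by d8 = 18 → (7, 15)
  seg 7: up by d12 = 35 → (7, 50)
  seg 8: up by d4 = 7 → (7, 57)

d6 = 2
d7 = 47/5
d8 = 18
d9 = 15
d10 = 0
d11 = 73/2
d12 = 35
d13 = 0
endpoint = (7, 57)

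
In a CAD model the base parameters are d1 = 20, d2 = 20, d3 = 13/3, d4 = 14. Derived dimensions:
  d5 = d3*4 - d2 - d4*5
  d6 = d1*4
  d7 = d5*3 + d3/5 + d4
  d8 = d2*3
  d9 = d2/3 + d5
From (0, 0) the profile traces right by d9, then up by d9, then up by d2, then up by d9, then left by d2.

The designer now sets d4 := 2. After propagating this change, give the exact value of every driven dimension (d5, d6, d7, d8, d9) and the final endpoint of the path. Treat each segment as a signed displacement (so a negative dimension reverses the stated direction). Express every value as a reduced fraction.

Apply edit: d4 := 2
  d5 = d3*4 - d2 - d4*5 = -38/3
  d6 = d1*4 = 80
  d7 = d5*3 + d3/5 + d4 = -527/15
  d8 = d2*3 = 60
  d9 = d2/3 + d5 = -6
Walk from origin (0, 0):
  seg 1: right by d9 = -6 → (-6, 0)
  seg 2: up by d9 = -6 → (-6, -6)
  seg 3: up by d2 = 20 → (-6, 14)
  seg 4: up by d9 = -6 → (-6, 8)
  seg 5: left by d2 = 20 → (-26, 8)

d5 = -38/3
d6 = 80
d7 = -527/15
d8 = 60
d9 = -6
endpoint = (-26, 8)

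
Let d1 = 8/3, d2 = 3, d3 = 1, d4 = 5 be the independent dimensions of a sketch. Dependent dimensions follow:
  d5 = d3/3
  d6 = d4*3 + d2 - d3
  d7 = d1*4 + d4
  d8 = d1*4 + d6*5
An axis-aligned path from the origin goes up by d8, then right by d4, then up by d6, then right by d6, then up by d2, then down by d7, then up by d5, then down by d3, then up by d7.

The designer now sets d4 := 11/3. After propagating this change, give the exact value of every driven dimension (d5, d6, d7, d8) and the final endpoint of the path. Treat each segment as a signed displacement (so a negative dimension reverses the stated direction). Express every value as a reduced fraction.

Apply edit: d4 := 11/3
  d5 = d3/3 = 1/3
  d6 = d4*3 + d2 - d3 = 13
  d7 = d1*4 + d4 = 43/3
  d8 = d1*4 + d6*5 = 227/3
Walk from origin (0, 0):
  seg 1: up by d8 = 227/3 → (0, 227/3)
  seg 2: right by d4 = 11/3 → (11/3, 227/3)
  seg 3: up by d6 = 13 → (11/3, 266/3)
  seg 4: right by d6 = 13 → (50/3, 266/3)
  seg 5: up by d2 = 3 → (50/3, 275/3)
  seg 6: down by d7 = 43/3 → (50/3, 232/3)
  seg 7: up by d5 = 1/3 → (50/3, 233/3)
  seg 8: down by d3 = 1 → (50/3, 230/3)
  seg 9: up by d7 = 43/3 → (50/3, 91)

d5 = 1/3
d6 = 13
d7 = 43/3
d8 = 227/3
endpoint = (50/3, 91)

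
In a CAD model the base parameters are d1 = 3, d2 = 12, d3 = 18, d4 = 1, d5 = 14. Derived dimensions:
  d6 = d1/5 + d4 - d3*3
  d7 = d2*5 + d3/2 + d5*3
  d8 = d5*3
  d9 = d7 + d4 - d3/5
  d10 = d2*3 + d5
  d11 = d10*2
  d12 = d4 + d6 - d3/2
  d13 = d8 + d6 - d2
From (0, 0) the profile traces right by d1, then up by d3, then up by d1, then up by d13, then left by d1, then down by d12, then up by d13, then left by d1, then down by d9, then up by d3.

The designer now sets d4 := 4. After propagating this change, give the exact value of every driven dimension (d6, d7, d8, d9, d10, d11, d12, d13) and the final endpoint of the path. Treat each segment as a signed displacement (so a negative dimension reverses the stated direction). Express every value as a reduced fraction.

d6 = -247/5
d7 = 111
d8 = 42
d9 = 557/5
d10 = 50
d11 = 100
d12 = -272/5
d13 = -97/5
endpoint = (-3, -284/5)

Apply edit: d4 := 4
  d6 = d1/5 + d4 - d3*3 = -247/5
  d7 = d2*5 + d3/2 + d5*3 = 111
  d8 = d5*3 = 42
  d9 = d7 + d4 - d3/5 = 557/5
  d10 = d2*3 + d5 = 50
  d11 = d10*2 = 100
  d12 = d4 + d6 - d3/2 = -272/5
  d13 = d8 + d6 - d2 = -97/5
Walk from origin (0, 0):
  seg 1: right by d1 = 3 → (3, 0)
  seg 2: up by d3 = 18 → (3, 18)
  seg 3: up by d1 = 3 → (3, 21)
  seg 4: up by d13 = -97/5 → (3, 8/5)
  seg 5: left by d1 = 3 → (0, 8/5)
  seg 6: down by d12 = -272/5 → (0, 56)
  seg 7: up by d13 = -97/5 → (0, 183/5)
  seg 8: left by d1 = 3 → (-3, 183/5)
  seg 9: down by d9 = 557/5 → (-3, -374/5)
  seg 10: up by d3 = 18 → (-3, -284/5)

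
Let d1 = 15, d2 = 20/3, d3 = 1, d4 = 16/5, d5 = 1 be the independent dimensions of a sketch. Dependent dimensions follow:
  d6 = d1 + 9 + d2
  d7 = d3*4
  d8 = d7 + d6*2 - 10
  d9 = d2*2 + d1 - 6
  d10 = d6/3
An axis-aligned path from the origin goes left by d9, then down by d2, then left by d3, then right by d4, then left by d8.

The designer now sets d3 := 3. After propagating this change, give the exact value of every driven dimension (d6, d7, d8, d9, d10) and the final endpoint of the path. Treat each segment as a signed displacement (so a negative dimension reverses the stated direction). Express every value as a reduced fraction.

Apply edit: d3 := 3
  d6 = d1 + 9 + d2 = 92/3
  d7 = d3*4 = 12
  d8 = d7 + d6*2 - 10 = 190/3
  d9 = d2*2 + d1 - 6 = 67/3
  d10 = d6/3 = 92/9
Walk from origin (0, 0):
  seg 1: left by d9 = 67/3 → (-67/3, 0)
  seg 2: down by d2 = 20/3 → (-67/3, -20/3)
  seg 3: left by d3 = 3 → (-76/3, -20/3)
  seg 4: right by d4 = 16/5 → (-332/15, -20/3)
  seg 5: left by d8 = 190/3 → (-1282/15, -20/3)

d6 = 92/3
d7 = 12
d8 = 190/3
d9 = 67/3
d10 = 92/9
endpoint = (-1282/15, -20/3)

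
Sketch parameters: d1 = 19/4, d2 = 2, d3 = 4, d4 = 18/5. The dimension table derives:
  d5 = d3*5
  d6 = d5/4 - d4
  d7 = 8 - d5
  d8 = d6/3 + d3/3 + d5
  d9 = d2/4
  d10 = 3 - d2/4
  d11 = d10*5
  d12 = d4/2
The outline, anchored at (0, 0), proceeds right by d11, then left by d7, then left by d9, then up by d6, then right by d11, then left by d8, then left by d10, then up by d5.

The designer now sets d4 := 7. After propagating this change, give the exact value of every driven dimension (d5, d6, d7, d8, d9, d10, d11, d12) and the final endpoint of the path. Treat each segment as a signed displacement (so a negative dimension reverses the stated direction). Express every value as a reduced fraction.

Apply edit: d4 := 7
  d5 = d3*5 = 20
  d6 = d5/4 - d4 = -2
  d7 = 8 - d5 = -12
  d8 = d6/3 + d3/3 + d5 = 62/3
  d9 = d2/4 = 1/2
  d10 = 3 - d2/4 = 5/2
  d11 = d10*5 = 25/2
  d12 = d4/2 = 7/2
Walk from origin (0, 0):
  seg 1: right by d11 = 25/2 → (25/2, 0)
  seg 2: left by d7 = -12 → (49/2, 0)
  seg 3: left by d9 = 1/2 → (24, 0)
  seg 4: up by d6 = -2 → (24, -2)
  seg 5: right by d11 = 25/2 → (73/2, -2)
  seg 6: left by d8 = 62/3 → (95/6, -2)
  seg 7: left by d10 = 5/2 → (40/3, -2)
  seg 8: up by d5 = 20 → (40/3, 18)

d5 = 20
d6 = -2
d7 = -12
d8 = 62/3
d9 = 1/2
d10 = 5/2
d11 = 25/2
d12 = 7/2
endpoint = (40/3, 18)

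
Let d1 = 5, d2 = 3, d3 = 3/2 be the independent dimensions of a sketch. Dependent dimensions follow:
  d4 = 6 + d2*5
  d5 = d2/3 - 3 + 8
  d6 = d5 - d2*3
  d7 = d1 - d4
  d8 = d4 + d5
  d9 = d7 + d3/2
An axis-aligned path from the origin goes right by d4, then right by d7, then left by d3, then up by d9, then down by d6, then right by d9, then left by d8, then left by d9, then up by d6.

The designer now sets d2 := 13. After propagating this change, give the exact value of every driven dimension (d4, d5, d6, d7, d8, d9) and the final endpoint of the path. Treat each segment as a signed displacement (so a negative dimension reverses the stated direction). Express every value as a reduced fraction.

d4 = 71
d5 = 28/3
d6 = -89/3
d7 = -66
d8 = 241/3
d9 = -261/4
endpoint = (-461/6, -261/4)

Apply edit: d2 := 13
  d4 = 6 + d2*5 = 71
  d5 = d2/3 - 3 + 8 = 28/3
  d6 = d5 - d2*3 = -89/3
  d7 = d1 - d4 = -66
  d8 = d4 + d5 = 241/3
  d9 = d7 + d3/2 = -261/4
Walk from origin (0, 0):
  seg 1: right by d4 = 71 → (71, 0)
  seg 2: right by d7 = -66 → (5, 0)
  seg 3: left by d3 = 3/2 → (7/2, 0)
  seg 4: up by d9 = -261/4 → (7/2, -261/4)
  seg 5: down by d6 = -89/3 → (7/2, -427/12)
  seg 6: right by d9 = -261/4 → (-247/4, -427/12)
  seg 7: left by d8 = 241/3 → (-1705/12, -427/12)
  seg 8: left by d9 = -261/4 → (-461/6, -427/12)
  seg 9: up by d6 = -89/3 → (-461/6, -261/4)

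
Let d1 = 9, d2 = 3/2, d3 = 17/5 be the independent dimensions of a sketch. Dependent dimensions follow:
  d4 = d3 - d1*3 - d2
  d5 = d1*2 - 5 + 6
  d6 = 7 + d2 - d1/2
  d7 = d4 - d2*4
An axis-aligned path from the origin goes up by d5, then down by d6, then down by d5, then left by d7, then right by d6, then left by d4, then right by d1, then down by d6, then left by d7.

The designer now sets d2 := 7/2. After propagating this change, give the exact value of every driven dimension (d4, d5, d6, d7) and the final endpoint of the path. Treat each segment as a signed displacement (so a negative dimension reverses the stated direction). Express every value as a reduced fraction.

Apply edit: d2 := 7/2
  d4 = d3 - d1*3 - d2 = -271/10
  d5 = d1*2 - 5 + 6 = 19
  d6 = 7 + d2 - d1/2 = 6
  d7 = d4 - d2*4 = -411/10
Walk from origin (0, 0):
  seg 1: up by d5 = 19 → (0, 19)
  seg 2: down by d6 = 6 → (0, 13)
  seg 3: down by d5 = 19 → (0, -6)
  seg 4: left by d7 = -411/10 → (411/10, -6)
  seg 5: right by d6 = 6 → (471/10, -6)
  seg 6: left by d4 = -271/10 → (371/5, -6)
  seg 7: right by d1 = 9 → (416/5, -6)
  seg 8: down by d6 = 6 → (416/5, -12)
  seg 9: left by d7 = -411/10 → (1243/10, -12)

d4 = -271/10
d5 = 19
d6 = 6
d7 = -411/10
endpoint = (1243/10, -12)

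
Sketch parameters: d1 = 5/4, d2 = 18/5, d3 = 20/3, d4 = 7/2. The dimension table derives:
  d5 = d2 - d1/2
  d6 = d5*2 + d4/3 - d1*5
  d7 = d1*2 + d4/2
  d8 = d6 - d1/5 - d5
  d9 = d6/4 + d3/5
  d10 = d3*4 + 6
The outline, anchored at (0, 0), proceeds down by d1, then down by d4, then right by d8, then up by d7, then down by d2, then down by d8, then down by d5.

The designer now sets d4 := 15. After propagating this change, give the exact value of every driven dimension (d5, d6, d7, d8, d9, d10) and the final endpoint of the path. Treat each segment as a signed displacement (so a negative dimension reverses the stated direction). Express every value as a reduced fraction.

Apply edit: d4 := 15
  d5 = d2 - d1/2 = 119/40
  d6 = d5*2 + d4/3 - d1*5 = 47/10
  d7 = d1*2 + d4/2 = 10
  d8 = d6 - d1/5 - d5 = 59/40
  d9 = d6/4 + d3/5 = 301/120
  d10 = d3*4 + 6 = 98/3
Walk from origin (0, 0):
  seg 1: down by d1 = 5/4 → (0, -5/4)
  seg 2: down by d4 = 15 → (0, -65/4)
  seg 3: right by d8 = 59/40 → (59/40, -65/4)
  seg 4: up by d7 = 10 → (59/40, -25/4)
  seg 5: down by d2 = 18/5 → (59/40, -197/20)
  seg 6: down by d8 = 59/40 → (59/40, -453/40)
  seg 7: down by d5 = 119/40 → (59/40, -143/10)

d5 = 119/40
d6 = 47/10
d7 = 10
d8 = 59/40
d9 = 301/120
d10 = 98/3
endpoint = (59/40, -143/10)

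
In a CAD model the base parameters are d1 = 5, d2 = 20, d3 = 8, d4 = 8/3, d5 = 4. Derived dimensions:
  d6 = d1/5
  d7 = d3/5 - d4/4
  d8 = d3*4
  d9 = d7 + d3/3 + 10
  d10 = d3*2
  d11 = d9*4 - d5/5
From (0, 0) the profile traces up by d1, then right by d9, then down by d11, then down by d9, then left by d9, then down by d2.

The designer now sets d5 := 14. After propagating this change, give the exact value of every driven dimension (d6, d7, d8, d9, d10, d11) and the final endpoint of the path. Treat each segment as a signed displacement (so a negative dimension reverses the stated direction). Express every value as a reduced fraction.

d6 = 1
d7 = 14/15
d8 = 32
d9 = 68/5
d10 = 16
d11 = 258/5
endpoint = (0, -401/5)

Apply edit: d5 := 14
  d6 = d1/5 = 1
  d7 = d3/5 - d4/4 = 14/15
  d8 = d3*4 = 32
  d9 = d7 + d3/3 + 10 = 68/5
  d10 = d3*2 = 16
  d11 = d9*4 - d5/5 = 258/5
Walk from origin (0, 0):
  seg 1: up by d1 = 5 → (0, 5)
  seg 2: right by d9 = 68/5 → (68/5, 5)
  seg 3: down by d11 = 258/5 → (68/5, -233/5)
  seg 4: down by d9 = 68/5 → (68/5, -301/5)
  seg 5: left by d9 = 68/5 → (0, -301/5)
  seg 6: down by d2 = 20 → (0, -401/5)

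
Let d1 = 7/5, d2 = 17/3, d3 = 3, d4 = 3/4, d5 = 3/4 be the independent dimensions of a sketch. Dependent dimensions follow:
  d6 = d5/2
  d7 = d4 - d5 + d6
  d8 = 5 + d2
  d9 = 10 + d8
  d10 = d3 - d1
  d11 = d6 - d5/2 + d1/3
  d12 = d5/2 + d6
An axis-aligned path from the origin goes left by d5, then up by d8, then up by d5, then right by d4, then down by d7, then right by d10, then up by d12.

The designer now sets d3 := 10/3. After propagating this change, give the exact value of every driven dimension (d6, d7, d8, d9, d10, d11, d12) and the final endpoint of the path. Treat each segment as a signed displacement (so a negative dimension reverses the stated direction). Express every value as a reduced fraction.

d6 = 3/8
d7 = 3/8
d8 = 32/3
d9 = 62/3
d10 = 29/15
d11 = 7/15
d12 = 3/4
endpoint = (29/15, 283/24)

Apply edit: d3 := 10/3
  d6 = d5/2 = 3/8
  d7 = d4 - d5 + d6 = 3/8
  d8 = 5 + d2 = 32/3
  d9 = 10 + d8 = 62/3
  d10 = d3 - d1 = 29/15
  d11 = d6 - d5/2 + d1/3 = 7/15
  d12 = d5/2 + d6 = 3/4
Walk from origin (0, 0):
  seg 1: left by d5 = 3/4 → (-3/4, 0)
  seg 2: up by d8 = 32/3 → (-3/4, 32/3)
  seg 3: up by d5 = 3/4 → (-3/4, 137/12)
  seg 4: right by d4 = 3/4 → (0, 137/12)
  seg 5: down by d7 = 3/8 → (0, 265/24)
  seg 6: right by d10 = 29/15 → (29/15, 265/24)
  seg 7: up by d12 = 3/4 → (29/15, 283/24)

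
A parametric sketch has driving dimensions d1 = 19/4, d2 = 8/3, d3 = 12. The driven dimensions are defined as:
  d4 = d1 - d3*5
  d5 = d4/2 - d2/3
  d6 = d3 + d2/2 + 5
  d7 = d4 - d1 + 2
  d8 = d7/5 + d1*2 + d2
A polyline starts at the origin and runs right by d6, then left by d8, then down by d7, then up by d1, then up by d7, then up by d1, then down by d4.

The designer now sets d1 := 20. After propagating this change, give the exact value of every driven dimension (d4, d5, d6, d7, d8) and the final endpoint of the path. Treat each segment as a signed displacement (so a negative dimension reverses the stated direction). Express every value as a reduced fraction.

d4 = -40
d5 = -188/9
d6 = 55/3
d7 = -58
d8 = 466/15
endpoint = (-191/15, 80)

Apply edit: d1 := 20
  d4 = d1 - d3*5 = -40
  d5 = d4/2 - d2/3 = -188/9
  d6 = d3 + d2/2 + 5 = 55/3
  d7 = d4 - d1 + 2 = -58
  d8 = d7/5 + d1*2 + d2 = 466/15
Walk from origin (0, 0):
  seg 1: right by d6 = 55/3 → (55/3, 0)
  seg 2: left by d8 = 466/15 → (-191/15, 0)
  seg 3: down by d7 = -58 → (-191/15, 58)
  seg 4: up by d1 = 20 → (-191/15, 78)
  seg 5: up by d7 = -58 → (-191/15, 20)
  seg 6: up by d1 = 20 → (-191/15, 40)
  seg 7: down by d4 = -40 → (-191/15, 80)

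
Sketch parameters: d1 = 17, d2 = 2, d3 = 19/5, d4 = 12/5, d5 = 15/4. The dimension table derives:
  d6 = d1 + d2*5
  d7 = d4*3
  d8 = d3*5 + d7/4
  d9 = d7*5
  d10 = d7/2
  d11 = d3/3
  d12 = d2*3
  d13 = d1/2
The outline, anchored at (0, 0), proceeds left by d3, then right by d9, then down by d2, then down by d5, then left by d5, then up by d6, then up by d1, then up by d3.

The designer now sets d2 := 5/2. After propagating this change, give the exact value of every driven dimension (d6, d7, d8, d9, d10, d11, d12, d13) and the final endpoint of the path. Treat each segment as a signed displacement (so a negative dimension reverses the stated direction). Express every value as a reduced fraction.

Apply edit: d2 := 5/2
  d6 = d1 + d2*5 = 59/2
  d7 = d4*3 = 36/5
  d8 = d3*5 + d7/4 = 104/5
  d9 = d7*5 = 36
  d10 = d7/2 = 18/5
  d11 = d3/3 = 19/15
  d12 = d2*3 = 15/2
  d13 = d1/2 = 17/2
Walk from origin (0, 0):
  seg 1: left by d3 = 19/5 → (-19/5, 0)
  seg 2: right by d9 = 36 → (161/5, 0)
  seg 3: down by d2 = 5/2 → (161/5, -5/2)
  seg 4: down by d5 = 15/4 → (161/5, -25/4)
  seg 5: left by d5 = 15/4 → (569/20, -25/4)
  seg 6: up by d6 = 59/2 → (569/20, 93/4)
  seg 7: up by d1 = 17 → (569/20, 161/4)
  seg 8: up by d3 = 19/5 → (569/20, 881/20)

d6 = 59/2
d7 = 36/5
d8 = 104/5
d9 = 36
d10 = 18/5
d11 = 19/15
d12 = 15/2
d13 = 17/2
endpoint = (569/20, 881/20)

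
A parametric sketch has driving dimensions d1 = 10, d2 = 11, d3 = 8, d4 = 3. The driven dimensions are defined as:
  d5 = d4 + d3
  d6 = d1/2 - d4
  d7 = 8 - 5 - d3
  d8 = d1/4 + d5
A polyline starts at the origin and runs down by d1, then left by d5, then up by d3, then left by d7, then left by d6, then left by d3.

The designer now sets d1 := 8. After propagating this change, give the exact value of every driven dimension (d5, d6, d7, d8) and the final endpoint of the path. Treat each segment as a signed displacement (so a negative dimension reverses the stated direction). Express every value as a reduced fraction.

d5 = 11
d6 = 1
d7 = -5
d8 = 13
endpoint = (-15, 0)

Apply edit: d1 := 8
  d5 = d4 + d3 = 11
  d6 = d1/2 - d4 = 1
  d7 = 8 - 5 - d3 = -5
  d8 = d1/4 + d5 = 13
Walk from origin (0, 0):
  seg 1: down by d1 = 8 → (0, -8)
  seg 2: left by d5 = 11 → (-11, -8)
  seg 3: up by d3 = 8 → (-11, 0)
  seg 4: left by d7 = -5 → (-6, 0)
  seg 5: left by d6 = 1 → (-7, 0)
  seg 6: left by d3 = 8 → (-15, 0)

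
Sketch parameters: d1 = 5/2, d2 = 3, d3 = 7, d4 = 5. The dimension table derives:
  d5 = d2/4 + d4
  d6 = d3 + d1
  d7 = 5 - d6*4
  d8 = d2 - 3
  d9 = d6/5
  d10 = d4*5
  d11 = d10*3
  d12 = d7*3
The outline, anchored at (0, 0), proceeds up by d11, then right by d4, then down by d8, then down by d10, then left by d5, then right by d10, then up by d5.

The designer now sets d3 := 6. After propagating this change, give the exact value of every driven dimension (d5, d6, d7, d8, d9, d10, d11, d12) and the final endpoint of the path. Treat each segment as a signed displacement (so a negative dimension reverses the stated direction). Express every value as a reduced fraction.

Apply edit: d3 := 6
  d5 = d2/4 + d4 = 23/4
  d6 = d3 + d1 = 17/2
  d7 = 5 - d6*4 = -29
  d8 = d2 - 3 = 0
  d9 = d6/5 = 17/10
  d10 = d4*5 = 25
  d11 = d10*3 = 75
  d12 = d7*3 = -87
Walk from origin (0, 0):
  seg 1: up by d11 = 75 → (0, 75)
  seg 2: right by d4 = 5 → (5, 75)
  seg 3: down by d8 = 0 → (5, 75)
  seg 4: down by d10 = 25 → (5, 50)
  seg 5: left by d5 = 23/4 → (-3/4, 50)
  seg 6: right by d10 = 25 → (97/4, 50)
  seg 7: up by d5 = 23/4 → (97/4, 223/4)

d5 = 23/4
d6 = 17/2
d7 = -29
d8 = 0
d9 = 17/10
d10 = 25
d11 = 75
d12 = -87
endpoint = (97/4, 223/4)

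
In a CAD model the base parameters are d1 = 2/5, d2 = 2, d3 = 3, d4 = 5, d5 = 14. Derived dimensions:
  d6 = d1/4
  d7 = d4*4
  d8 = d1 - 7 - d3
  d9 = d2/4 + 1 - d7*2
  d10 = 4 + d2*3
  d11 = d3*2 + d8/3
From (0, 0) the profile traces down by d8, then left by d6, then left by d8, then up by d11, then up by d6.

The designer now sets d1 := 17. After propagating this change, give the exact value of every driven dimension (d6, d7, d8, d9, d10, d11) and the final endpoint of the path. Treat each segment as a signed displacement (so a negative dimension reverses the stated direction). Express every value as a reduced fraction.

Apply edit: d1 := 17
  d6 = d1/4 = 17/4
  d7 = d4*4 = 20
  d8 = d1 - 7 - d3 = 7
  d9 = d2/4 + 1 - d7*2 = -77/2
  d10 = 4 + d2*3 = 10
  d11 = d3*2 + d8/3 = 25/3
Walk from origin (0, 0):
  seg 1: down by d8 = 7 → (0, -7)
  seg 2: left by d6 = 17/4 → (-17/4, -7)
  seg 3: left by d8 = 7 → (-45/4, -7)
  seg 4: up by d11 = 25/3 → (-45/4, 4/3)
  seg 5: up by d6 = 17/4 → (-45/4, 67/12)

d6 = 17/4
d7 = 20
d8 = 7
d9 = -77/2
d10 = 10
d11 = 25/3
endpoint = (-45/4, 67/12)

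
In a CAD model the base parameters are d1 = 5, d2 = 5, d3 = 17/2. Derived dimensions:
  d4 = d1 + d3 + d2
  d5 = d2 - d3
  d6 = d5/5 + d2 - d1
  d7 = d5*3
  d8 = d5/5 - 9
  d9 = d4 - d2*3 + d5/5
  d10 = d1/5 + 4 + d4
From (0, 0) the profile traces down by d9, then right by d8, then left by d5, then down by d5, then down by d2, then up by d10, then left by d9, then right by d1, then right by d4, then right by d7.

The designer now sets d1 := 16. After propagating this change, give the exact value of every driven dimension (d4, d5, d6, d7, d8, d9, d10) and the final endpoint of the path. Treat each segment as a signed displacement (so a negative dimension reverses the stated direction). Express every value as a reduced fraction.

Apply edit: d1 := 16
  d4 = d1 + d3 + d2 = 59/2
  d5 = d2 - d3 = -7/2
  d6 = d5/5 + d2 - d1 = -117/10
  d7 = d5*3 = -21/2
  d8 = d5/5 - 9 = -97/10
  d9 = d4 - d2*3 + d5/5 = 69/5
  d10 = d1/5 + 4 + d4 = 367/10
Walk from origin (0, 0):
  seg 1: down by d9 = 69/5 → (0, -69/5)
  seg 2: right by d8 = -97/10 → (-97/10, -69/5)
  seg 3: left by d5 = -7/2 → (-31/5, -69/5)
  seg 4: down by d5 = -7/2 → (-31/5, -103/10)
  seg 5: down by d2 = 5 → (-31/5, -153/10)
  seg 6: up by d10 = 367/10 → (-31/5, 107/5)
  seg 7: left by d9 = 69/5 → (-20, 107/5)
  seg 8: right by d1 = 16 → (-4, 107/5)
  seg 9: right by d4 = 59/2 → (51/2, 107/5)
  seg 10: right by d7 = -21/2 → (15, 107/5)

d4 = 59/2
d5 = -7/2
d6 = -117/10
d7 = -21/2
d8 = -97/10
d9 = 69/5
d10 = 367/10
endpoint = (15, 107/5)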